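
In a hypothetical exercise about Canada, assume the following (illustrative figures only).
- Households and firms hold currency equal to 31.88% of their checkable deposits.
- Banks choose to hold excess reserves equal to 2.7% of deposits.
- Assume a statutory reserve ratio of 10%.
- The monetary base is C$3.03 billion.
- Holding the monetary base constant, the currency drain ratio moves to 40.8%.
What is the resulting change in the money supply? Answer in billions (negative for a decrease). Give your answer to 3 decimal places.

Initially m₁ = (1 + 0.3188) / (0.1 + 0.027 + 0.3188) ≈ 2.95828, so M₁ = 2.95828 × 3.03 ≈ 8.9636 billion.
After the change m₂ = (1 + 0.408) / (0.1 + 0.027 + 0.408) ≈ 2.63178, so M₂ = 2.63178 × 3.03 ≈ 7.9743 billion.
ΔM = M₂ − M₁ = 7.9743 − 8.9636 = -0.9893 billion.

-0.989 billion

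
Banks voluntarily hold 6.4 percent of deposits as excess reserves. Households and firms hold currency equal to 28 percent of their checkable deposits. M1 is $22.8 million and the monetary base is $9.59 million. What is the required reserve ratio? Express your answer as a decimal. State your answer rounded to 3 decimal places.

0.194

Using m = M/MB = 22.8/9.59 ≈ 2.377477. Since m = (1 + c)/(c + rr + e), the denominator satisfies c + rr + e = (1 + c)/m = (1 + 0.28) / 2.377477 ≈ 0.538386.
With c = 0.28 and e = 0.064, the required reserve ratio is 0.538386 − 0.28 − 0.064 = 0.194386.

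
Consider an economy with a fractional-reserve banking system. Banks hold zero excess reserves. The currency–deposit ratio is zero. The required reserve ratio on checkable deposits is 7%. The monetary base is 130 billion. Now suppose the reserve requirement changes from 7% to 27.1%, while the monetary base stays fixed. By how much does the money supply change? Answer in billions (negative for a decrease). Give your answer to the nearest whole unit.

Initially m₁ = 1 / (0.07) ≈ 14.2857, so M₁ = 14.2857 × 130 = 1857.141 billion.
After the change m₂ = 1 / (0.271) ≈ 3.69, so M₂ = 3.69 × 130 = 479.7 billion.
ΔM = M₂ − M₁ = 479.7 − 1857.141 = -1377.441 billion.

-1377 billion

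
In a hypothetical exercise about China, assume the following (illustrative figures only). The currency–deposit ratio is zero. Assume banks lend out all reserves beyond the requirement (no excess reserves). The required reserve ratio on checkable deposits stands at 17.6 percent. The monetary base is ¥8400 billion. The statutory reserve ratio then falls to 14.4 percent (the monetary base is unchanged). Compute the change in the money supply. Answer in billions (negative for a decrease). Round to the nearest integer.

¥10606 billion

Initially m₁ = 1 / (0.176) ≈ 5.68182, so M₁ = 5.68182 × 8400 = 47727.288 billion.
After the change m₂ = 1 / (0.144) ≈ 6.94444, so M₂ = 6.94444 × 8400 = 58333.296 billion.
ΔM = M₂ − M₁ = 58333.296 − 47727.288 = 10606.008 billion.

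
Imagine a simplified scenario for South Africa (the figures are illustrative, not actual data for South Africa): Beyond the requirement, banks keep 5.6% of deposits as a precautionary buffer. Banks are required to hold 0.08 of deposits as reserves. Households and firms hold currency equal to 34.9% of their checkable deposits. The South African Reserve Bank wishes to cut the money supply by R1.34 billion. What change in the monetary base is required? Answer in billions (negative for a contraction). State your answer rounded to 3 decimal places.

-0.482 billion

The money multiplier is m = (1 + c) / (rr + e + c) = (1 + 0.349) / (0.08 + 0.056 + 0.349) ≈ 2.78144.
ΔMB = ΔM / m = (−1.34) / 2.78144 ≈ -0.4818 billion.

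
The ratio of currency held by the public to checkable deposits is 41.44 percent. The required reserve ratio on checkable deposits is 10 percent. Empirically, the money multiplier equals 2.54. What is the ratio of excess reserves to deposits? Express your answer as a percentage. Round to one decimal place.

4.2%

Using m = 2.54. Since m = (1 + c)/(c + rr + e), the denominator satisfies c + rr + e = (1 + c)/m = (1 + 0.4144) / 2.54 ≈ 0.556850.
With c = 0.4144 and rr = 0.1, the ratio of excess reserves to deposits is 0.556850 − 0.4144 − 0.1 = 0.04245.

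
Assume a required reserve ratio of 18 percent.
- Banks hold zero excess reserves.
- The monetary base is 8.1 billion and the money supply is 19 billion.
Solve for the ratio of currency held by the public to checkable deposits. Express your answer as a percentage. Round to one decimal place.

Using m = M/MB = 19/8.1 ≈ 2.345679. From m = (1 + c)/(c + rr + e), rearranging gives 1 + c = m·(c + rr + e), so c·(1 − m) = m·(rr + e) − 1.
Hence c = [m·(rr + e) − 1]/(1 − m) = [2.345679 × (0.18 + 0) − 1] / (1 − 2.345679) ≈ 0.429358.

42.9%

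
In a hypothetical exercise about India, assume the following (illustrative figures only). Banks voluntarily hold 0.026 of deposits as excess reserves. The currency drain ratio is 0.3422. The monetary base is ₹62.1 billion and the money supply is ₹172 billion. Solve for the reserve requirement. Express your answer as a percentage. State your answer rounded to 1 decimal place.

11.6%

Using m = M/MB = 172/62.1 ≈ 2.769726. Since m = (1 + c)/(c + rr + e), the denominator satisfies c + rr + e = (1 + c)/m = (1 + 0.3422) / 2.769726 ≈ 0.484597.
With c = 0.3422 and e = 0.026, the reserve requirement is 0.484597 − 0.3422 − 0.026 = 0.116397.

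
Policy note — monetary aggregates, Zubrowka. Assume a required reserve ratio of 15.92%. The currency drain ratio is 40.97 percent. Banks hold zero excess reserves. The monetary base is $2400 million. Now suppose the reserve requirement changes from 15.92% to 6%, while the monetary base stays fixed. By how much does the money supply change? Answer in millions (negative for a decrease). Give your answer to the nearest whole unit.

Initially m₁ = (1 + 0.4097) / (0.1592 + 0.4097) ≈ 2.47794, so M₁ = 2.47794 × 2400 = 5947.056 million.
After the change m₂ = (1 + 0.4097) / (0.06 + 0.4097) ≈ 3.00128, so M₂ = 3.00128 × 2400 = 7203.072 million.
ΔM = M₂ − M₁ = 7203.072 − 5947.056 = 1256.016 million.

$1256 million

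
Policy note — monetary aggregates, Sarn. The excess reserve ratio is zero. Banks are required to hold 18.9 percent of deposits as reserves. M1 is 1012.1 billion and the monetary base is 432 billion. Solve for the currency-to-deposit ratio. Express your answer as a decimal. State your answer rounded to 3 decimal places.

Using m = M/MB = 1012.1/432 ≈ 2.342824. From m = (1 + c)/(c + rr + e), rearranging gives 1 + c = m·(c + rr + e), so c·(1 − m) = m·(rr + e) − 1.
Hence c = [m·(rr + e) − 1]/(1 − m) = [2.342824 × (0.189 + 0) − 1] / (1 − 2.342824) ≈ 0.414951.

0.415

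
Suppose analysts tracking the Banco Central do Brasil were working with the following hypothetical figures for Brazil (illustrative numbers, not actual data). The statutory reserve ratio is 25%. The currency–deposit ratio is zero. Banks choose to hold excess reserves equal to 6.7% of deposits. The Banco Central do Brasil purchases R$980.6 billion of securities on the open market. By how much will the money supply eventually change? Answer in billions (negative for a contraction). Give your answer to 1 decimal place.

The money multiplier is m = 1 / (rr + e) = 1 / (0.25 + 0.067) ≈ 3.15457.
The purchase adds 980.6 billion of base, so ΔM = m × ΔMB = 3.15457 × (+980.6) ≈ 3093.3713 billion.

R$3093.4 billion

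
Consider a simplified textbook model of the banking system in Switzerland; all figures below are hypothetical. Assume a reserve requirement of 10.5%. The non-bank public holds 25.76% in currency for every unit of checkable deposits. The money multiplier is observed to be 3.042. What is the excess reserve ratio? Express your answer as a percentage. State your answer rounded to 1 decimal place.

5.1%

Using m = 3.042. Since m = (1 + c)/(c + rr + e), the denominator satisfies c + rr + e = (1 + c)/m = (1 + 0.2576) / 3.042 ≈ 0.413412.
With c = 0.2576 and rr = 0.105, the excess reserve ratio is 0.413412 − 0.2576 − 0.105 = 0.050812.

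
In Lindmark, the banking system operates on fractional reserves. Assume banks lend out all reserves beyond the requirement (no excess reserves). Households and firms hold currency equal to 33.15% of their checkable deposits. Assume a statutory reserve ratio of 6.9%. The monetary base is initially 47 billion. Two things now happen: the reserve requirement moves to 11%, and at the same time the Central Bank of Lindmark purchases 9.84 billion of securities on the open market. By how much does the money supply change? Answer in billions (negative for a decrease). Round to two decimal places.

Before: m₁ = (1 + 0.3315) / (0.069 + 0.3315) ≈ 3.32459, MB₁ = 47, so M₁ = 3.32459 × 47 ≈ 156.2557 billion.
After: m₂ = (1 + 0.3315) / (0.11 + 0.3315) ≈ 3.01586, MB₂ = 47 + 9.84 = 56.84, so M₂ = 3.01586 × 56.84 ≈ 171.4215 billion.
ΔM = M₂ − M₁ = 171.4215 − 156.2557 = 15.1658 billion.

15.17 billion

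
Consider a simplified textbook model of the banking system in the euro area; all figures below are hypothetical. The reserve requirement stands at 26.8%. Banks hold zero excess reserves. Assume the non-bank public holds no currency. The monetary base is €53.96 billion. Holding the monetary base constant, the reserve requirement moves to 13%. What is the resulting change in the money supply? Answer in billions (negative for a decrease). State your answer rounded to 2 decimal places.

Initially m₁ = 1 / (0.268) ≈ 3.73134, so M₁ = 3.73134 × 53.96 ≈ 201.3431 billion.
After the change m₂ = 1 / (0.13) ≈ 7.69231, so M₂ = 7.69231 × 53.96 ≈ 415.077 billion.
ΔM = M₂ − M₁ = 415.077 − 201.3431 = 213.7339 billion.

€213.73 billion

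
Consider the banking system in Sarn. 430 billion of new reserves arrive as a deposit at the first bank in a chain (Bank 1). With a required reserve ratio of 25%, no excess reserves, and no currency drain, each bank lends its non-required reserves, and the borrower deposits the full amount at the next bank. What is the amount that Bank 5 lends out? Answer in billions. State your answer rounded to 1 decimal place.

102.0 billion

Each bank lends a fraction (1 − rr) = 0.7500 of the deposit it receives, so Bank 5 receives 430·0.7500^4 and lends 430·0.7500^5 ≈ 102.0410 billion.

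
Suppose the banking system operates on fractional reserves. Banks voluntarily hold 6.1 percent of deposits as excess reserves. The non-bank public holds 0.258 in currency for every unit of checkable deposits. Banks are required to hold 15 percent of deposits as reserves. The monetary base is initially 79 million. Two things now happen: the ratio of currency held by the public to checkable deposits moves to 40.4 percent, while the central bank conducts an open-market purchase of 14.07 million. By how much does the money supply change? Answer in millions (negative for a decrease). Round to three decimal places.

Before: m₁ = (1 + 0.258) / (0.15 + 0.061 + 0.258) ≈ 2.682303, MB₁ = 79, so M₁ = 2.682303 × 79 ≈ 211.9019 million.
After: m₂ = (1 + 0.404) / (0.15 + 0.061 + 0.404) ≈ 2.282927, MB₂ = 79 + 14.07 = 93.07, so M₂ = 2.282927 × 93.07 ≈ 212.472 million.
ΔM = M₂ − M₁ = 212.472 − 211.9019 = 0.5701 million.

0.570 million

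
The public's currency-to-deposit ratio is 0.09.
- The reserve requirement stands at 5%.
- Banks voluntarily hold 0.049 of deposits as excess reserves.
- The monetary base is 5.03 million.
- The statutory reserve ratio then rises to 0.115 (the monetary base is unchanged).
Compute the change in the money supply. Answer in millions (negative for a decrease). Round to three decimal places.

-7.424 million

Initially m₁ = (1 + 0.09) / (0.05 + 0.049 + 0.09) ≈ 5.76720, so M₁ = 5.76720 × 5.03 ≈ 29.009 million.
After the change m₂ = (1 + 0.09) / (0.115 + 0.049 + 0.09) ≈ 4.29134, so M₂ = 4.29134 × 5.03 ≈ 21.5854 million.
ΔM = M₂ − M₁ = 21.5854 − 29.009 = -7.4236 million.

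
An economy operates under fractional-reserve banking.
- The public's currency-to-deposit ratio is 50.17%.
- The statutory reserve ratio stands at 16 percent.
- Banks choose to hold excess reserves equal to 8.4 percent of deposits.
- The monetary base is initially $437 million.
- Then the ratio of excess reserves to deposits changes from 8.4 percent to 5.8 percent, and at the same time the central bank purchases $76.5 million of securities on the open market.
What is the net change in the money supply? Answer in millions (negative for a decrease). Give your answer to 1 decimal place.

Before: m₁ = (1 + 0.5017) / (0.16 + 0.084 + 0.5017) ≈ 2.01381, MB₁ = 437, so M₁ = 2.01381 × 437 ≈ 880.035 million.
After: m₂ = (1 + 0.5017) / (0.16 + 0.058 + 0.5017) ≈ 2.08656, MB₂ = 437 + 76.5 = 513.5, so M₂ = 2.08656 × 513.5 ≈ 1071.4486 million.
ΔM = M₂ − M₁ = 1071.4486 − 880.035 = 191.4136 million.

$191.4 million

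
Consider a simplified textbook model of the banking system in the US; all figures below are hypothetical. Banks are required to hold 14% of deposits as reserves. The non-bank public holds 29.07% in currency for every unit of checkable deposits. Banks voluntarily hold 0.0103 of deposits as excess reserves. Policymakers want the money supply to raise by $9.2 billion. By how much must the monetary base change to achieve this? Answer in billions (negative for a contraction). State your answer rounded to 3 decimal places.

$3.143 billion

The money multiplier is m = (1 + c) / (rr + e + c) = (1 + 0.2907) / (0.14 + 0.0103 + 0.2907) ≈ 2.92676.
ΔMB = ΔM / m = (+9.2) / 2.92676 ≈ 3.1434 billion.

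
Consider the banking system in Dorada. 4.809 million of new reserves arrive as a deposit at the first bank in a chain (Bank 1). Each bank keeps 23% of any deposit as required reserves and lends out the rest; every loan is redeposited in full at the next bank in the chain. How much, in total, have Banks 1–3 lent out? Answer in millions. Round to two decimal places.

Bank i lends (1 − rr)^i of the original deposit: Bank 1 lends 4.809·0.7700 ≈ 3.7029, Bank 2 lends 4.809·0.7700² ≈ 2.8513, and so on.
Summing a geometric series: total = 4.809·[0.7700·(1 − 0.7700^3) / (1 − 0.7700)] ≈ 8.7497 million.

8.75 million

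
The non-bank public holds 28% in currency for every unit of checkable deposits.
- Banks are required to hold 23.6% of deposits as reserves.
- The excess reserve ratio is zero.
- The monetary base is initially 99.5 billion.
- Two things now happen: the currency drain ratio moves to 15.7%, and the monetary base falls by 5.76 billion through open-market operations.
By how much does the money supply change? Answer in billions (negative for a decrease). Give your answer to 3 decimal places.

Before: m₁ = (1 + 0.28) / (0.236 + 0.28) ≈ 2.480620, MB₁ = 99.5, so M₁ = 2.480620 × 99.5 ≈ 246.8217 billion.
After: m₂ = (1 + 0.157) / (0.236 + 0.157) ≈ 2.944020, MB₂ = 99.5 − 5.76 = 93.74, so M₂ = 2.944020 × 93.74 ≈ 275.9724 billion.
ΔM = M₂ − M₁ = 275.9724 − 246.8217 = 29.1507 billion.

29.151 billion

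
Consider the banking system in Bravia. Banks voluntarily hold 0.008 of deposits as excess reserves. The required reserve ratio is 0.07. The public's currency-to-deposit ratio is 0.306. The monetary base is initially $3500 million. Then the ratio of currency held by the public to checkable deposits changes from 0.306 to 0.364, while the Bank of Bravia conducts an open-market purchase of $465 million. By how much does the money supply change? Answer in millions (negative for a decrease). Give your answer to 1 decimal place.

$332.2 million

Before: m₁ = (1 + 0.306) / (0.07 + 0.008 + 0.306) ≈ 3.401042, MB₁ = 3500, so M₁ = 3.401042 × 3500 = 11903.647 million.
After: m₂ = (1 + 0.364) / (0.07 + 0.008 + 0.364) ≈ 3.085973, MB₂ = 3500 + 465 = 3965, so M₂ = 3.085973 × 3965 ≈ 12235.8829 million.
ΔM = M₂ − M₁ = 12235.8829 − 11903.647 = 332.2359 million.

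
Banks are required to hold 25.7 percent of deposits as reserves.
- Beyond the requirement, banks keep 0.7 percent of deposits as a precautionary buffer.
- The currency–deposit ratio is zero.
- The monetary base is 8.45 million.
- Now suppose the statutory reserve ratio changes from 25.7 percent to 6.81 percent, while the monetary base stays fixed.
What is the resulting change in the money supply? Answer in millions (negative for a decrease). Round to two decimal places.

80.51 million

Initially m₁ = 1 / (0.257 + 0.007) ≈ 3.7879, so M₁ = 3.7879 × 8.45 ≈ 32.0078 million.
After the change m₂ = 1 / (0.0681 + 0.007) ≈ 13.3156, so M₂ = 13.3156 × 8.45 ≈ 112.5168 million.
ΔM = M₂ − M₁ = 112.5168 − 32.0078 = 80.509 million.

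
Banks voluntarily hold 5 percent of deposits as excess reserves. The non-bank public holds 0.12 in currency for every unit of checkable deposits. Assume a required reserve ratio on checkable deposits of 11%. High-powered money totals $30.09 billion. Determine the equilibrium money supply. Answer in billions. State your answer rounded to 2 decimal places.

The money multiplier is m = (1 + c) / (rr + e + c) = (1 + 0.12) / (0.11 + 0.05 + 0.12) = 4.
So M = m × MB = 4 × 30.09 = 120.36 billion.

$120.36 billion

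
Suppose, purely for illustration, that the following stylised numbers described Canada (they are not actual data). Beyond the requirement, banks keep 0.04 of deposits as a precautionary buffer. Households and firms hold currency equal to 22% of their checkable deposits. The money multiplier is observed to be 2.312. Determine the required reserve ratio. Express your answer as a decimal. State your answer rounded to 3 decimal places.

Using m = 2.312. Since m = (1 + c)/(c + rr + e), the denominator satisfies c + rr + e = (1 + c)/m = (1 + 0.22) / 2.312 ≈ 0.527682.
With c = 0.22 and e = 0.04, the required reserve ratio is 0.527682 − 0.22 − 0.04 = 0.267682.

0.268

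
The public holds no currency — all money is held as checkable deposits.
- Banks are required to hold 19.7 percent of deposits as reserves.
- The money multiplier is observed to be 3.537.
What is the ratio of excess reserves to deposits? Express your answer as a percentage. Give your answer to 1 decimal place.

8.6%

Using m = 3.537. Since m = (1 + c)/(c + rr + e), the denominator satisfies c + rr + e = (1 + c)/m = (1 + 0) / 3.537 ≈ 0.282725.
With c = 0 and rr = 0.197, the ratio of excess reserves to deposits is 0.282725 − 0 − 0.197 = 0.085725.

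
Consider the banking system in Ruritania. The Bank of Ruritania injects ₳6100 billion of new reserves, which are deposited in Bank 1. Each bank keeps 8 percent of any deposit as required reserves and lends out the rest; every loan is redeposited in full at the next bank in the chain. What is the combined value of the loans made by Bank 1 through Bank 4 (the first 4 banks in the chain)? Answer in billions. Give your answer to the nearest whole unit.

₳19895 billion

Bank i lends (1 − rr)^i of the original deposit: Bank 1 lends 6100·0.9200 = 5612.0000, Bank 2 lends 6100·0.9200² = 5163.0400, and so on.
Summing a geometric series: total = 6100·[0.9200·(1 − 0.9200^4) / (1 − 0.9200)] ≈ 19895.0339 billion.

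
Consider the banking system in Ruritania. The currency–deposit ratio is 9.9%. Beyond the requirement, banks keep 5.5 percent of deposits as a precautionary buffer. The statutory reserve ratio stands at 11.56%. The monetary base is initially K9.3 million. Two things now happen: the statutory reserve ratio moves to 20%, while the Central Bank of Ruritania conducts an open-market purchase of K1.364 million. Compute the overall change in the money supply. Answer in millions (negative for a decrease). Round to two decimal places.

Before: m₁ = (1 + 0.099) / (0.1156 + 0.055 + 0.099) ≈ 4.07641, MB₁ = 9.3, so M₁ = 4.07641 × 9.3 ≈ 37.9106 million.
After: m₂ = (1 + 0.099) / (0.2 + 0.055 + 0.099) ≈ 3.10452, MB₂ = 9.3 + 1.364 = 10.664, so M₂ = 3.10452 × 10.664 ≈ 33.1066 million.
ΔM = M₂ − M₁ = 33.1066 − 37.9106 = -4.804 million.

-4.80 million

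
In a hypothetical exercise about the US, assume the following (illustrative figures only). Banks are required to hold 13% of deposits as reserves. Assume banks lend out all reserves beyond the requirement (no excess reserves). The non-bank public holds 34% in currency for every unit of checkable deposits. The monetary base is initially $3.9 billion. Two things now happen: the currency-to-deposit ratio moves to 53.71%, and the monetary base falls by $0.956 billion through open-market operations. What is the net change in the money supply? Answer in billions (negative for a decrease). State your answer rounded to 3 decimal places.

Before: m₁ = (1 + 0.34) / (0.13 + 0.34) ≈ 2.85106, MB₁ = 3.9, so M₁ = 2.85106 × 3.9 ≈ 11.1191 billion.
After: m₂ = (1 + 0.5371) / (0.13 + 0.5371) ≈ 2.30415, MB₂ = 3.9 − 0.956 = 2.944, so M₂ = 2.30415 × 2.944 ≈ 6.7834 billion.
ΔM = M₂ − M₁ = 6.7834 − 11.1191 = -4.3357 billion.

-4.336 billion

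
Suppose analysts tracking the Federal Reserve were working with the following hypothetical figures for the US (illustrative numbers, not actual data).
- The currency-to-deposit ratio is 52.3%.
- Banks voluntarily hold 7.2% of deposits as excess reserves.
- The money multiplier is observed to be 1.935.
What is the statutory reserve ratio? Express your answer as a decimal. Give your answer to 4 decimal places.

Using m = 1.935. Since m = (1 + c)/(c + rr + e), the denominator satisfies c + rr + e = (1 + c)/m = (1 + 0.523) / 1.935 ≈ 0.787080.
With c = 0.523 and e = 0.072, the statutory reserve ratio is 0.787080 − 0.523 − 0.072 = 0.19208.

0.1921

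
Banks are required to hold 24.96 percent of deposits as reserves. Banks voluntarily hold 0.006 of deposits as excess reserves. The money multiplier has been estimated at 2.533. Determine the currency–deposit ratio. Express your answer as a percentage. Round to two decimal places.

23.00%

Using m = 2.533. From m = (1 + c)/(c + rr + e), rearranging gives 1 + c = m·(c + rr + e), so c·(1 − m) = m·(rr + e) − 1.
Hence c = [m·(rr + e) − 1]/(1 − m) = [2.533 × (0.2496 + 0.006) − 1] / (1 − 2.533) ≈ 0.229984.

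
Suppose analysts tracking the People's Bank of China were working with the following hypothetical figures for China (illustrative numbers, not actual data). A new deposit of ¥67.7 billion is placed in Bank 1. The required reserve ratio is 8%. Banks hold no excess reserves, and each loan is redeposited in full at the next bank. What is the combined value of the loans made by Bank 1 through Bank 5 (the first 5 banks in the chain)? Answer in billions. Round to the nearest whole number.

¥265 billion

Bank i lends (1 − rr)^i of the original deposit: Bank 1 lends 67.7·0.9200 = 62.2840, Bank 2 lends 67.7·0.9200² ≈ 57.3013, and so on.
Summing a geometric series: total = 67.7·[0.9200·(1 − 0.9200^5) / (1 − 0.9200)] ≈ 265.4221 billion.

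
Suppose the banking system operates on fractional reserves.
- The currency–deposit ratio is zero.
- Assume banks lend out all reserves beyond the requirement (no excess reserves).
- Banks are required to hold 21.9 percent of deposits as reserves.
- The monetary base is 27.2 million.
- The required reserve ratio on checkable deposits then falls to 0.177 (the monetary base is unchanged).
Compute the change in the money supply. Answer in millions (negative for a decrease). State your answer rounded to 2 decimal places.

Initially m₁ = 1 / (0.219) ≈ 4.56621, so M₁ = 4.56621 × 27.2 ≈ 124.2009 million.
After the change m₂ = 1 / (0.177) ≈ 5.64972, so M₂ = 5.64972 × 27.2 ≈ 153.6724 million.
ΔM = M₂ − M₁ = 153.6724 − 124.2009 = 29.4715 million.

29.47 million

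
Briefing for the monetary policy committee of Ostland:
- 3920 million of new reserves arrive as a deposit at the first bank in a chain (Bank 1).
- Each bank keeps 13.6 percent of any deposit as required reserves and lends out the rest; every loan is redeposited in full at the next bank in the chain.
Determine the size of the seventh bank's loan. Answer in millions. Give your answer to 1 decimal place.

1408.9 million

Each bank lends a fraction (1 − rr) = 0.8640 of the deposit it receives, so Bank 7 receives 3920·0.8640^6 and lends 3920·0.8640^7 ≈ 1408.9068 million.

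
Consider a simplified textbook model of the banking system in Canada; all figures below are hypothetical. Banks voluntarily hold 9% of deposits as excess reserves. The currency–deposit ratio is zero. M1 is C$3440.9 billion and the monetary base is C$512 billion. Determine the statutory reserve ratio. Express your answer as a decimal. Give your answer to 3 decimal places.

Using m = M/MB = 3440.9/512 ≈ 6.720508. Since m = (1 + c)/(c + rr + e), the denominator satisfies c + rr + e = (1 + c)/m = (1 + 0) / 6.720508 ≈ 0.148798.
With c = 0 and e = 0.09, the statutory reserve ratio is 0.148798 − 0 − 0.09 = 0.058798.

0.059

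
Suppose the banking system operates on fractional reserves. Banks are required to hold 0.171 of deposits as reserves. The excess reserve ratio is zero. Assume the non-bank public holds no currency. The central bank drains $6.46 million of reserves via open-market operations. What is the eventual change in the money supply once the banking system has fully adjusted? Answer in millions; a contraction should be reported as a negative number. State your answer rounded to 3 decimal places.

The simple money multiplier is m = 1/rr = 1/0.171 ≈ 5.84795.
An open-market sale reduces the monetary base by 6.46 million, so ΔM = m × ΔMB = 5.84795 × (−6.46) ≈ -37.7778 million.

-37.778 million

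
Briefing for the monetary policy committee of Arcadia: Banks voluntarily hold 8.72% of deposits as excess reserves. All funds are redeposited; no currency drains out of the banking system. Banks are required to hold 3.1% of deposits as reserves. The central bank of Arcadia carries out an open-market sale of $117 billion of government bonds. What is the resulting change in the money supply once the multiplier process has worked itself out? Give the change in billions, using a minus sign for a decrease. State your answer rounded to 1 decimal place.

The money multiplier is m = 1 / (rr + e) = 1 / (0.031 + 0.0872) ≈ 8.46024.
The sale removes 117 billion of base, so ΔM = m × ΔMB = 8.46024 × (−117) ≈ -989.8481 billion.

-989.8 billion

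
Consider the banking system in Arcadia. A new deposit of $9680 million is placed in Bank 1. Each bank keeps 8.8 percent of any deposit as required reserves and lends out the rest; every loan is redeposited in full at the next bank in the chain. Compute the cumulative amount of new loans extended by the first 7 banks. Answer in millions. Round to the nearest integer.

Bank i lends (1 − rr)^i of the original deposit: Bank 1 lends 9680·0.9120 = 8828.1600, Bank 2 lends 9680·0.9120² ≈ 8051.2819, and so on.
Summing a geometric series: total = 9680·[0.9120·(1 − 0.9120^7) / (1 − 0.9120)] ≈ 47675.6956 million.

$47676 million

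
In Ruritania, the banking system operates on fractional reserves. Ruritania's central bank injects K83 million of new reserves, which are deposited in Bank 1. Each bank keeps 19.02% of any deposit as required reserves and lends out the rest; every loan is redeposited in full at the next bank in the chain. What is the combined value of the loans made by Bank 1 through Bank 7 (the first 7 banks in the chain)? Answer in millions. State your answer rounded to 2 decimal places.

Bank i lends (1 − rr)^i of the original deposit: Bank 1 lends 83·0.8098 = 67.2134, Bank 2 lends 83·0.8098² ≈ 54.4294, and so on.
Summing a geometric series: total = 83·[0.8098·(1 − 0.8098^7) / (1 − 0.8098)] ≈ 272.6797 million.

K272.68 million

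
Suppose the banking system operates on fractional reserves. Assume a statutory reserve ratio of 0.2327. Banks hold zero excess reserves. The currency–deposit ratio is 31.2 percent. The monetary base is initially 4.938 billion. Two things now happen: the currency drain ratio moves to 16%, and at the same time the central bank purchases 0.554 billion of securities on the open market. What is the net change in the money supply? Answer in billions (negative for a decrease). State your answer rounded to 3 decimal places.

4.329 billion

Before: m₁ = (1 + 0.312) / (0.2327 + 0.312) ≈ 2.40867, MB₁ = 4.938, so M₁ = 2.40867 × 4.938 ≈ 11.894 billion.
After: m₂ = (1 + 0.16) / (0.2327 + 0.16) ≈ 2.95391, MB₂ = 4.938 + 0.554 = 5.492, so M₂ = 2.95391 × 5.492 ≈ 16.2229 billion.
ΔM = M₂ − M₁ = 16.2229 − 11.894 = 4.3289 billion.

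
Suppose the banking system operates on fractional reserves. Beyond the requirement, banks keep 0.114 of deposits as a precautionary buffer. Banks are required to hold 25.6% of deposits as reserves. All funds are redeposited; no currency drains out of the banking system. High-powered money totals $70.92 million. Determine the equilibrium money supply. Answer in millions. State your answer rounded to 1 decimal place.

The money multiplier is m = 1 / (rr + e) = 1 / (0.256 + 0.114) ≈ 2.7027.
So M = m × MB = 2.7027 × 70.92 ≈ 191.6755 million.

$191.7 million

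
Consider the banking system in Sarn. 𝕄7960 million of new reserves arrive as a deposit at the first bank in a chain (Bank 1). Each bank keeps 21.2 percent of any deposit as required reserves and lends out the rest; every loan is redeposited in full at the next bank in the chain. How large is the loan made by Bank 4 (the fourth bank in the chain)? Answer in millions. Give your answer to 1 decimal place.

Each bank lends a fraction (1 − rr) = 0.7880 of the deposit it receives, so Bank 4 receives 7960·0.7880^3 and lends 7960·0.7880^4 ≈ 3069.1488 million.

𝕄3069.1 million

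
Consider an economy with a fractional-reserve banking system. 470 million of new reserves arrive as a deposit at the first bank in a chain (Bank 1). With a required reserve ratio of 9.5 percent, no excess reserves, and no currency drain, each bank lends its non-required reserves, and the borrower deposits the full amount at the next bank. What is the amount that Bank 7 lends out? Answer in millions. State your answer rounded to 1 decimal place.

233.7 million

Each bank lends a fraction (1 − rr) = 0.9050 of the deposit it receives, so Bank 7 receives 470·0.9050^6 and lends 470·0.9050^7 ≈ 233.6888 million.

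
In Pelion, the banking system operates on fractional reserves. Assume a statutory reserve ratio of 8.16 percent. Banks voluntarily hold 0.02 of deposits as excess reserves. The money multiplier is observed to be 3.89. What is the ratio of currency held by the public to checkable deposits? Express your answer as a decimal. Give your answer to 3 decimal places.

0.209

Using m = 3.89. From m = (1 + c)/(c + rr + e), rearranging gives 1 + c = m·(c + rr + e), so c·(1 − m) = m·(rr + e) − 1.
Hence c = [m·(rr + e) − 1]/(1 − m) = [3.89 × (0.0816 + 0.02) − 1] / (1 − 3.89) ≈ 0.209265.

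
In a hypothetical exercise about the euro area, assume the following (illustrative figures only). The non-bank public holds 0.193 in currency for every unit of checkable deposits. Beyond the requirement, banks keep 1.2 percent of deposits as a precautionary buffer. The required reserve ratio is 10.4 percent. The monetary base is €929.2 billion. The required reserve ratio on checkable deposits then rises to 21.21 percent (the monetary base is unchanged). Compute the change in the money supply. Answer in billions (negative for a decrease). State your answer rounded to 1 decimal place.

-929.8 billion

Initially m₁ = (1 + 0.193) / (0.104 + 0.012 + 0.193) ≈ 3.86084, so M₁ = 3.86084 × 929.2 ≈ 3587.4925 billion.
After the change m₂ = (1 + 0.193) / (0.2121 + 0.012 + 0.193) ≈ 2.86023, so M₂ = 2.86023 × 929.2 ≈ 2657.7257 billion.
ΔM = M₂ − M₁ = 2657.7257 − 3587.4925 = -929.7668 billion.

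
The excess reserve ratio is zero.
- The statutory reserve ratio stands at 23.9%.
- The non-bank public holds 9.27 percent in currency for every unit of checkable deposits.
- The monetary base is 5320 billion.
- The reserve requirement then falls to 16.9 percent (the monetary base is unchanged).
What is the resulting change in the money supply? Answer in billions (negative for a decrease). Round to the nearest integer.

4688 billion

Initially m₁ = (1 + 0.0927) / (0.239 + 0.0927) ≈ 3.29424, so M₁ = 3.29424 × 5320 = 17525.3568 billion.
After the change m₂ = (1 + 0.0927) / (0.169 + 0.0927) ≈ 4.17539, so M₂ = 4.17539 × 5320 = 22213.0748 billion.
ΔM = M₂ − M₁ = 22213.0748 − 17525.3568 = 4687.718 billion.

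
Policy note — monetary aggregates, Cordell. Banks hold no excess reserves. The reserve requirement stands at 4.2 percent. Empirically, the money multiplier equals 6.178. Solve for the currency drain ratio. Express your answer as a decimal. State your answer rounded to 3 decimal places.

0.143

Using m = 6.178. From m = (1 + c)/(c + rr + e), rearranging gives 1 + c = m·(c + rr + e), so c·(1 − m) = m·(rr + e) − 1.
Hence c = [m·(rr + e) − 1]/(1 − m) = [6.178 × (0.042 + 0) − 1] / (1 − 6.178) ≈ 0.143014.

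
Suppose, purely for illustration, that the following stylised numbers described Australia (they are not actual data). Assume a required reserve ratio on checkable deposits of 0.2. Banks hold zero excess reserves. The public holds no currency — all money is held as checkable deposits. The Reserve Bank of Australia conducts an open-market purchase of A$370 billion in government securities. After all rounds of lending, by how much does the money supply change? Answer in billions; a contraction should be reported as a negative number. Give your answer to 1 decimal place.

A$1850.0 billion

The simple money multiplier is m = 1/rr = 1/0.2 = 5.
An open-market purchase increases the monetary base by 370 billion, so ΔM = m × ΔMB = 5 × 370 = 1850 billion.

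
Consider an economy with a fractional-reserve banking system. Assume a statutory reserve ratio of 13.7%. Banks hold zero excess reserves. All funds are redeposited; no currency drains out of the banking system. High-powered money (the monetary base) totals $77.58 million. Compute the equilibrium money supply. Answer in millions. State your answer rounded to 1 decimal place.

$566.3 million

With no currency drain or excess reserves, the money multiplier is m = 1/rr = 1/0.137 ≈ 7.2993.
Money supply M = m × MB = 7.2993 × 77.58 ≈ 566.2797 million.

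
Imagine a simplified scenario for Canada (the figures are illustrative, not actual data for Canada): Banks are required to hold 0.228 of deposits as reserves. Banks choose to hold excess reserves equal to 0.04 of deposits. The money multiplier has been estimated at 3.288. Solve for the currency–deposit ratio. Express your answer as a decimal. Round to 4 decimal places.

Using m = 3.288. From m = (1 + c)/(c + rr + e), rearranging gives 1 + c = m·(c + rr + e), so c·(1 − m) = m·(rr + e) − 1.
Hence c = [m·(rr + e) − 1]/(1 − m) = [3.288 × (0.228 + 0.04) − 1] / (1 − 3.288) ≈ 0.051930.

0.0519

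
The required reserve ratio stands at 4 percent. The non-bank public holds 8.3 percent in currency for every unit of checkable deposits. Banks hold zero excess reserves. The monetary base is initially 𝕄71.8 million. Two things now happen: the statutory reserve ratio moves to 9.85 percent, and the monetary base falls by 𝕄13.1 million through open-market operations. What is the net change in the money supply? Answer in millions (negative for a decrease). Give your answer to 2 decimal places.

-281.93 million

Before: m₁ = (1 + 0.083) / (0.04 + 0.083) ≈ 8.80488, MB₁ = 71.8, so M₁ = 8.80488 × 71.8 ≈ 632.1904 million.
After: m₂ = (1 + 0.083) / (0.0985 + 0.083) ≈ 5.96694, MB₂ = 71.8 − 13.1 = 58.7, so M₂ = 5.96694 × 58.7 ≈ 350.2594 million.
ΔM = M₂ − M₁ = 350.2594 − 632.1904 = -281.931 million.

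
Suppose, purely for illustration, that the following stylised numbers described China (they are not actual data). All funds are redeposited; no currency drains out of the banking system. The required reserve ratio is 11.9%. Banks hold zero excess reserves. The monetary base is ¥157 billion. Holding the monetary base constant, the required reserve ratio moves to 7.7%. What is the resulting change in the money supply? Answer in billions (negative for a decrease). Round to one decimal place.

¥719.6 billion

Initially m₁ = 1 / (0.119) ≈ 8.40336, so M₁ = 8.40336 × 157 ≈ 1319.3275 billion.
After the change m₂ = 1 / (0.077) ≈ 12.98701, so M₂ = 12.98701 × 157 ≈ 2038.9606 billion.
ΔM = M₂ − M₁ = 2038.9606 − 1319.3275 = 719.6331 billion.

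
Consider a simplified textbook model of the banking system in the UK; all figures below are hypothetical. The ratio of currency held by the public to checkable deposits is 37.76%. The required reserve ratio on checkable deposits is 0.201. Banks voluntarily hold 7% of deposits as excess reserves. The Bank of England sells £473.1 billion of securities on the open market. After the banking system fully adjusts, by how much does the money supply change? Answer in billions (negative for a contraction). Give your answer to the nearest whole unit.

The money multiplier is m = (1 + c) / (rr + e + c) = (1 + 0.3776) / (0.201 + 0.07 + 0.3776) ≈ 2.1240.
The sale removes 473.1 billion of base, so ΔM = m × ΔMB = 2.1240 × (−473.1) = -1004.8644 billion.

-1005 billion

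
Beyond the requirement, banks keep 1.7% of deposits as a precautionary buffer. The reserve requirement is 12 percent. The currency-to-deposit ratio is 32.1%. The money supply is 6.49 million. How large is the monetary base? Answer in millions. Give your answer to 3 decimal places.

The money multiplier is m = (1 + c) / (rr + e + c) = (1 + 0.321) / (0.12 + 0.017 + 0.321) ≈ 2.88428.
MB = M / m = 6.49 / 2.88428 ≈ 2.2501 million.

2.250 million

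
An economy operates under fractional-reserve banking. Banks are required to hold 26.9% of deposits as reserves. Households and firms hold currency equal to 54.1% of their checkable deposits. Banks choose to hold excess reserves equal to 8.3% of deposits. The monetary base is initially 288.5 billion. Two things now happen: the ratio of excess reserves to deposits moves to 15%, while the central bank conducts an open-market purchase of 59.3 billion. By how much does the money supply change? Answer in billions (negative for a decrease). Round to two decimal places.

60.44 billion

Before: m₁ = (1 + 0.541) / (0.269 + 0.083 + 0.541) ≈ 1.725644, MB₁ = 288.5, so M₁ = 1.725644 × 288.5 ≈ 497.8483 billion.
After: m₂ = (1 + 0.541) / (0.269 + 0.15 + 0.541) ≈ 1.605208, MB₂ = 288.5 + 59.3 = 347.8, so M₂ = 1.605208 × 347.8 ≈ 558.2913 billion.
ΔM = M₂ − M₁ = 558.2913 − 497.8483 = 60.443 billion.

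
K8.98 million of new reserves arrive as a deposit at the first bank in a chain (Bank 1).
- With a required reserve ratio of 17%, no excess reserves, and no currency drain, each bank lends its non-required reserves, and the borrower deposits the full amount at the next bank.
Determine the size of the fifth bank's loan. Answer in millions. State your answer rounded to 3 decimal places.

K3.537 million

Each bank lends a fraction (1 − rr) = 0.8300 of the deposit it receives, so Bank 5 receives 8.98·0.8300^4 and lends 8.98·0.8300^5 ≈ 3.5373 million.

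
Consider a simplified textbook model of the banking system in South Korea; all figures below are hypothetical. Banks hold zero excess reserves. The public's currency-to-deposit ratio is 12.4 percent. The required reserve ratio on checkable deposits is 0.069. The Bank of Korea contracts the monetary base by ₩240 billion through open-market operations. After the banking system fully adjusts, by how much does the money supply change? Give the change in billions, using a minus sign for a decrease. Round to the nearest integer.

The money multiplier is m = (1 + c) / (rr + c) = (1 + 0.124) / (0.069 + 0.124) ≈ 5.8238.
The sale removes 240 billion of base, so ΔM = m × ΔMB = 5.8238 × (−240) = -1397.712 billion.

-1398 billion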